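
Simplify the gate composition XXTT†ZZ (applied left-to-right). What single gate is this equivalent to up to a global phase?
I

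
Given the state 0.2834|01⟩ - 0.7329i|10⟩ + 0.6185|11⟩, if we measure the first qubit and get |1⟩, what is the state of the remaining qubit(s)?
-0.7642i|0⟩ + 0.6449|1⟩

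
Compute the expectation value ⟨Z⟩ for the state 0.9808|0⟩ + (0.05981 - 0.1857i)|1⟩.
0.9239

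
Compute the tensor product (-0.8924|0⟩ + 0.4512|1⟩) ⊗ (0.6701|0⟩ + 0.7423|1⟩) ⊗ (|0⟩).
-0.598|000⟩ - 0.6624|010⟩ + 0.3023|100⟩ + 0.3349|110⟩

amp(|b₁b₂…⟩) = product of the factor amplitudes for bits b₁, b₂, …; only kets whose every factor amplitude is nonzero survive.
|000⟩: (-0.8924)(0.6701)(1) = -0.598
|010⟩: (-0.8924)(0.7423)(1) = -0.6624
|100⟩: (0.4512)(0.6701)(1) = 0.3023
|110⟩: (0.4512)(0.7423)(1) = 0.3349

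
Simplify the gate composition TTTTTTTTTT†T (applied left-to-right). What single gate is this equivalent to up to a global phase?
T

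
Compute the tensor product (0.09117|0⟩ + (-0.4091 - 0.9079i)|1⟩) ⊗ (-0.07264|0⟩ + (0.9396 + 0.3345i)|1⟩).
-0.006623|00⟩ + (0.08566 + 0.0305i)|01⟩ + (0.02972 + 0.06595i)|10⟩ + (-0.0807 - 0.9899i)|11⟩

amp(|b₁b₂…⟩) = product of the factor amplitudes for bits b₁, b₂, …; only kets whose every factor amplitude is nonzero survive.
|00⟩: (0.09117)(-0.07264) = -0.006623
|01⟩: (0.09117)(0.9396 + 0.3345i) = (0.08566 + 0.0305i)
|10⟩: (-0.4091 - 0.9079i)(-0.07264) = (0.02972 + 0.06595i)
|11⟩: (-0.4091 - 0.9079i)(0.9396 + 0.3345i) = (-0.0807 - 0.9899i)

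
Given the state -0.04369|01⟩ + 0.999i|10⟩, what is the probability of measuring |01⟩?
0.001909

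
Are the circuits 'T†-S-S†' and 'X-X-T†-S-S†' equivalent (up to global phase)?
Yes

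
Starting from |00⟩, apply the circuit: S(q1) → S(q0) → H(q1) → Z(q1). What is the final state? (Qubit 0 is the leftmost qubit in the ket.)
1/√2|00⟩ - 1/√2|01⟩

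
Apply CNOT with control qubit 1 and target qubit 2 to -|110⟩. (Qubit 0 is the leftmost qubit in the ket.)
-|111⟩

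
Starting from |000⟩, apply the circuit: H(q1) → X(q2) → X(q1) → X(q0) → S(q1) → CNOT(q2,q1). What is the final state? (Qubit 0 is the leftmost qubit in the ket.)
(1/√2)i|101⟩ + 1/√2|111⟩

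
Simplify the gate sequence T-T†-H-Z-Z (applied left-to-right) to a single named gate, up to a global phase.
H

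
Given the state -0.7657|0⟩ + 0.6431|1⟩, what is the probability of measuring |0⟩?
0.5863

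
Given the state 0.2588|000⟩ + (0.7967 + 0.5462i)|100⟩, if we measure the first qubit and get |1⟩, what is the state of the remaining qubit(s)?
(0.8248 + 0.5655i)|00⟩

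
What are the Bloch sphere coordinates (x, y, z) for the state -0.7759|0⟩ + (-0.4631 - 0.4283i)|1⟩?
(0.7186, 0.6646, 0.2041)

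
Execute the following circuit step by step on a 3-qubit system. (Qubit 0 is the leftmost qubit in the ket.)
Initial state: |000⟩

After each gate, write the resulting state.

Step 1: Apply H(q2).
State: 1/√2|000⟩ + 1/√2|001⟩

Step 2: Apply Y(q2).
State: -(1/√2)i|000⟩ + (1/√2)i|001⟩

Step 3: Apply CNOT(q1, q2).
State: -(1/√2)i|000⟩ + (1/√2)i|001⟩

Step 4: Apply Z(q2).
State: -(1/√2)i|000⟩ - (1/√2)i|001⟩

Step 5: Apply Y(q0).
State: 1/√2|100⟩ + 1/√2|101⟩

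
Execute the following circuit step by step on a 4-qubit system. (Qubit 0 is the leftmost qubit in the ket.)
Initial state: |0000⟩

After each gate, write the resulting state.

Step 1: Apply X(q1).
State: |0100⟩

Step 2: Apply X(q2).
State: |0110⟩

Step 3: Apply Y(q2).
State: -i|0100⟩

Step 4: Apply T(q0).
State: -i|0100⟩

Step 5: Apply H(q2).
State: -(1/√2)i|0100⟩ - (1/√2)i|0110⟩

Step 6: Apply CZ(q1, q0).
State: -(1/√2)i|0100⟩ - (1/√2)i|0110⟩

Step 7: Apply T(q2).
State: -(1/√2)i|0100⟩ + (1/2 - (1/2)i)|0110⟩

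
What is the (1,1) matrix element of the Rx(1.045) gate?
0.8666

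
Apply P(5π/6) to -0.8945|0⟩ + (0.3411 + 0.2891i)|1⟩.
-0.8945|0⟩ + (-0.44 - 0.07982i)|1⟩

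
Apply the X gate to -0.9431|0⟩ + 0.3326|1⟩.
0.3326|0⟩ - 0.9431|1⟩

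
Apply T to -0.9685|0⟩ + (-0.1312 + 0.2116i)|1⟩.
-0.9685|0⟩ + (-0.2424 + 0.05685i)|1⟩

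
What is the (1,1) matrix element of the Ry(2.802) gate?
0.169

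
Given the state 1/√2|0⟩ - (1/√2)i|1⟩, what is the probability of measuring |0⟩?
1/2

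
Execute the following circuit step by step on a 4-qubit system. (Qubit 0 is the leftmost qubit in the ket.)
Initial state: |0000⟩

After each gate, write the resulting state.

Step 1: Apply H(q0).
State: 1/√2|0000⟩ + 1/√2|1000⟩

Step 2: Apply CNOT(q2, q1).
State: 1/√2|0000⟩ + 1/√2|1000⟩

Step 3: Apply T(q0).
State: 1/√2|0000⟩ + (1/2 + (1/2)i)|1000⟩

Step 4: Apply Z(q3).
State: 1/√2|0000⟩ + (1/2 + (1/2)i)|1000⟩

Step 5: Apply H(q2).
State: 1/2|0000⟩ + 1/2|0010⟩ + (1/√8 + (1/√8)i)|1000⟩ + (1/√8 + (1/√8)i)|1010⟩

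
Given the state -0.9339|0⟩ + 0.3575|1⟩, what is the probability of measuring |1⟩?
0.1278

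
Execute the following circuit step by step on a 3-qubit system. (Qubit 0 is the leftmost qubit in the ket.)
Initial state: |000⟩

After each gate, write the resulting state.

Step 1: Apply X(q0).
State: |100⟩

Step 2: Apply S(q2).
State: |100⟩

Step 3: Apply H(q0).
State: 1/√2|000⟩ - 1/√2|100⟩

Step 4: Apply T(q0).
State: 1/√2|000⟩ + (-1/2 - (1/2)i)|100⟩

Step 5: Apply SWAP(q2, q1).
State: 1/√2|000⟩ + (-1/2 - (1/2)i)|100⟩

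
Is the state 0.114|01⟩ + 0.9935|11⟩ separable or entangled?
Separable

Writing the state as a|00⟩ + b|01⟩ + c|10⟩ + d|11⟩, it is a product state iff ad − bc = 0.
Here (a, b, c, d) = (0, 0.114, 0, 0.9935): ad − bc = (0)(0.9935) − (0.114)(0) = 0, so the state is separable.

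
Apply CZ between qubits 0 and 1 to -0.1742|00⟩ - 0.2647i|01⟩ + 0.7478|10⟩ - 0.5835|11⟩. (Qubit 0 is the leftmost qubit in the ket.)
-0.1742|00⟩ - 0.2647i|01⟩ + 0.7478|10⟩ + 0.5835|11⟩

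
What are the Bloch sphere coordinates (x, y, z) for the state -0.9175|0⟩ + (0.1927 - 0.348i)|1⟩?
(-0.3536, 0.6386, 0.6836)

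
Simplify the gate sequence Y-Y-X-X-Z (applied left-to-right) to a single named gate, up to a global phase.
Z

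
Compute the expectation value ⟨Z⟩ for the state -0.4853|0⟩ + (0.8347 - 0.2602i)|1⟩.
-0.5289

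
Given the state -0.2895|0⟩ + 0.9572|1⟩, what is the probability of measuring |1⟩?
0.9162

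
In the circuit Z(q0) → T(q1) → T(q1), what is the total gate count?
3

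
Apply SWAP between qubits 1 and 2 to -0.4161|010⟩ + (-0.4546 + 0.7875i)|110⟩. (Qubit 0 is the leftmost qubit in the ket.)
-0.4161|001⟩ + (-0.4546 + 0.7875i)|101⟩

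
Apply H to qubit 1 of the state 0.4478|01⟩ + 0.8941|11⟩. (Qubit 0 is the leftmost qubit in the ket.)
0.3166|00⟩ - 0.3166|01⟩ + 0.6322|10⟩ - 0.6322|11⟩

H on qubit 1 mixes each pair of kets that differ only in qubit 1: amplitudes (a, b) of (|…0…⟩, |…1…⟩) become ((a + b)/√2, (a − b)/√2). Kets absent from the input have amplitude 0.
(|00⟩, |01⟩): (a, b) = (0, 0.4478) → (0.3166, -0.3166)
(|10⟩, |11⟩): (a, b) = (0, 0.8941) → (0.6322, -0.6322)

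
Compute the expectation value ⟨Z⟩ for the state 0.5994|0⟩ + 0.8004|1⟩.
-0.2814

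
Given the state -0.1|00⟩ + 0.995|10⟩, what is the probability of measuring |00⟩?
0.01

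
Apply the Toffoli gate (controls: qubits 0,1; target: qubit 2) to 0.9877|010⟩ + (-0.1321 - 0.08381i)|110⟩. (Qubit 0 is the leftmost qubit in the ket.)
0.9877|010⟩ + (-0.1321 - 0.08381i)|111⟩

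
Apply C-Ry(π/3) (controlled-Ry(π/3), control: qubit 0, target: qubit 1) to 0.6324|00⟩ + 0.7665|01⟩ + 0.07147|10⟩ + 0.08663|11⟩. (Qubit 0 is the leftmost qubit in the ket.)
0.6324|00⟩ + 0.7665|01⟩ + 0.01858|10⟩ + 0.1108|11⟩

C-Ry(π/3) leaves the control-|0⟩ kets |00⟩, |01⟩ unchanged and applies Ry(π/3) to qubit 1 on the control-|1⟩ pair (|10⟩, |11⟩).
Ry(π/3) = [[cos(θ/2), −sin(θ/2)], [sin(θ/2), cos(θ/2)]]; θ = π/3, cos(θ/2) ≈ 0.866025, sin(θ/2) ≈ 0.5.
With a = amp(|10⟩) = 0.07147 and b = amp(|11⟩) = 0.08663:
new amp(|10⟩) = (0.866025)·a + (-0.5)·b = 0.01858
new amp(|11⟩) = (0.5)·a + (0.866025)·b = 0.1108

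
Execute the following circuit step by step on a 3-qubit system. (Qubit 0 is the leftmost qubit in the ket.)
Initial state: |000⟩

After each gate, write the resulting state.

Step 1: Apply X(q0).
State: |100⟩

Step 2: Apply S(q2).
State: |100⟩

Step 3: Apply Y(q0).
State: -i|000⟩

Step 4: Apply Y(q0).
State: |100⟩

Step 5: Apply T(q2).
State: |100⟩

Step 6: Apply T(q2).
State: |100⟩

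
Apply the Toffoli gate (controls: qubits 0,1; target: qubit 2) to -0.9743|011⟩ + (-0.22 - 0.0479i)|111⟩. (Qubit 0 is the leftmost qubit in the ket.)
-0.9743|011⟩ + (-0.22 - 0.0479i)|110⟩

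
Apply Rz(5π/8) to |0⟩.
(0.5556 - 0.8315i)|0⟩

Rz(5π/8) = [[e^(−iθ/2), 0], [0, e^(iθ/2)]] with e^(±iθ/2) = cos(θ/2) ± i·sin(θ/2); θ = 5π/8, cos(θ/2) ≈ 0.55557, sin(θ/2) ≈ 0.83147.
With a = amp(|0⟩) = 1 and b = amp(|1⟩) = 0:
new amp(|0⟩) = (0.55557 - 0.83147i)·a = (0.5556 - 0.8315i)
new amp(|1⟩) = (0.55557 + 0.83147i)·b = 0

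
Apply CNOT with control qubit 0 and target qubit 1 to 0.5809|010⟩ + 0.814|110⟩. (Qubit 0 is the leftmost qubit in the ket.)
0.5809|010⟩ + 0.814|100⟩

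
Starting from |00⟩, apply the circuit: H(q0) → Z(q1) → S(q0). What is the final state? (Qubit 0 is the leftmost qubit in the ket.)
1/√2|00⟩ + (1/√2)i|10⟩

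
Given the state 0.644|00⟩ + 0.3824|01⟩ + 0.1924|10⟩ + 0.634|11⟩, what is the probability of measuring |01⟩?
0.1462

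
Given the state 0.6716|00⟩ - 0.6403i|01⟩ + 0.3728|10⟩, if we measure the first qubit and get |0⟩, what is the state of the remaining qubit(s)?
0.7238|0⟩ - 0.69i|1⟩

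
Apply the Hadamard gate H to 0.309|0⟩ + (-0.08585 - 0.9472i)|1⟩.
(0.1578 - 0.6698i)|0⟩ + (0.2792 + 0.6698i)|1⟩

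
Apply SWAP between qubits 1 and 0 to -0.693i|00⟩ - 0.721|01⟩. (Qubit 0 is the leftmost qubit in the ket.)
-0.693i|00⟩ - 0.721|10⟩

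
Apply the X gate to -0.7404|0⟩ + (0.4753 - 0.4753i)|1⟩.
(0.4753 - 0.4753i)|0⟩ - 0.7404|1⟩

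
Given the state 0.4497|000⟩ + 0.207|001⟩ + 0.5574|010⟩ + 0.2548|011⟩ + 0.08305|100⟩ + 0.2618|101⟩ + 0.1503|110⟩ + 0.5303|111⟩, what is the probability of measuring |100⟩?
0.006897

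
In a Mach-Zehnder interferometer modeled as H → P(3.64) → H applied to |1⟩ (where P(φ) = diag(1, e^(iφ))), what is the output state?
(0.9392 + 0.239i)|0⟩ + (0.06083 - 0.239i)|1⟩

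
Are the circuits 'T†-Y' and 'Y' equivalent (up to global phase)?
No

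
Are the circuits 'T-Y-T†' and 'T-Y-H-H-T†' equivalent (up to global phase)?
Yes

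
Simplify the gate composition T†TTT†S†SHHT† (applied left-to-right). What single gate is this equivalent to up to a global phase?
T†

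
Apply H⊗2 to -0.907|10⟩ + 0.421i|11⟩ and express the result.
(-0.4535 + 0.2105i)|00⟩ + (-0.4535 - 0.2105i)|01⟩ + (0.4535 - 0.2105i)|10⟩ + (0.4535 + 0.2105i)|11⟩

H⊗2 gives amp(|y⟩) = (1/2) Σ_x (−1)^(x·y) amp(|x⟩), where x·y is the number of positions in which both x and y have a 1.
|00⟩: (-0.907 + 0.421i)/2 = (-0.4535 + 0.2105i)
|01⟩: (-0.907 - 0.421i)/2 = (-0.4535 - 0.2105i)
|10⟩: (0.907 - 0.421i)/2 = (0.4535 - 0.2105i)
|11⟩: (0.907 + 0.421i)/2 = (0.4535 + 0.2105i)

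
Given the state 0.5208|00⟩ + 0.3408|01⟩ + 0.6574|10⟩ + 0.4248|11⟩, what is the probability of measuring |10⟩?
0.4322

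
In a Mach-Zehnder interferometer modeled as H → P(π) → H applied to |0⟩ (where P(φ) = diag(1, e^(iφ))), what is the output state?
|1⟩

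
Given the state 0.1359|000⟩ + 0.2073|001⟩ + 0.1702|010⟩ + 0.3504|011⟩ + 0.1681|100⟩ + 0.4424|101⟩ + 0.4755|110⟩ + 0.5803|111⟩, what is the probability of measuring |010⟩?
0.02897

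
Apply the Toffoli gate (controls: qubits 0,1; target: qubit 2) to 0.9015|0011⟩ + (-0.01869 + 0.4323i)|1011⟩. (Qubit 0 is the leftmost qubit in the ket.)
0.9015|0011⟩ + (-0.01869 + 0.4323i)|1011⟩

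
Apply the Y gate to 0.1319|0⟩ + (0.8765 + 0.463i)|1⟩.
(0.463 - 0.8765i)|0⟩ + 0.1319i|1⟩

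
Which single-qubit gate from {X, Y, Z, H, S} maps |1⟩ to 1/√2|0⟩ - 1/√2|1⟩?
H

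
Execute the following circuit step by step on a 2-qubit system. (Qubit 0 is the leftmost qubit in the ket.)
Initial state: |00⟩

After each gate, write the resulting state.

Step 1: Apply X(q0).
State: |10⟩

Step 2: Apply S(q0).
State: i|10⟩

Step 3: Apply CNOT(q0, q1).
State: i|11⟩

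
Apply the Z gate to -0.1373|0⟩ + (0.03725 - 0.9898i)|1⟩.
-0.1373|0⟩ + (-0.03725 + 0.9898i)|1⟩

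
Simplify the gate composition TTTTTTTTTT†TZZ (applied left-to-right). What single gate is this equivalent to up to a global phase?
T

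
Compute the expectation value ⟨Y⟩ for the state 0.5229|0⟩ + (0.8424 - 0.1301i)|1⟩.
-0.1361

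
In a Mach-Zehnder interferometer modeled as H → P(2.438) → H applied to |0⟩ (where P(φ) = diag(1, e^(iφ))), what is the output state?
(0.1187 + 0.3235i)|0⟩ + (0.8813 - 0.3235i)|1⟩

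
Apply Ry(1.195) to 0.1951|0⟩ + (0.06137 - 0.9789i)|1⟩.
(0.1268 + 0.5507i)|0⟩ + (0.1605 - 0.8093i)|1⟩

Ry(1.195) = [[cos(θ/2), −sin(θ/2)], [sin(θ/2), cos(θ/2)]]; θ = 1.195, cos(θ/2) ≈ 0.826745, sin(θ/2) ≈ 0.562577.
With a = amp(|0⟩) = 0.1951 and b = amp(|1⟩) = (0.06137 - 0.9789i):
new amp(|0⟩) = (0.826745)·a + (-0.562577)·b = (0.1268 + 0.5507i)
new amp(|1⟩) = (0.562577)·a + (0.826745)·b = (0.1605 - 0.8093i)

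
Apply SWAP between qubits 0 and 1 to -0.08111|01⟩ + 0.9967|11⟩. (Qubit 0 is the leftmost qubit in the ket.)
-0.08111|10⟩ + 0.9967|11⟩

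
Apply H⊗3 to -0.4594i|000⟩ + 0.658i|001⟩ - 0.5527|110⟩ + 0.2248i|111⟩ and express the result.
(-0.1954 + 0.1497i)|000⟩ + (-0.1954 - 0.4745i)|001⟩ + (0.1954 - 0.009263i)|010⟩ + (0.1954 - 0.3156i)|011⟩ + (0.1954 - 0.009263i)|100⟩ + (0.1954 - 0.3156i)|101⟩ + (-0.1954 + 0.1497i)|110⟩ + (-0.1954 - 0.4745i)|111⟩

H⊗3 gives amp(|y⟩) = (1/2√2) Σ_x (−1)^(x·y) amp(|x⟩), where x·y is the number of positions in which both x and y have a 1.
|000⟩: (-0.4594i + 0.658i - 0.5527 + 0.2248i)/(2√2) = (-0.1954 + 0.1497i)
|001⟩: (-0.4594i - 0.658i - 0.5527 - 0.2248i)/(2√2) = (-0.1954 - 0.4745i)
|010⟩: (-0.4594i + 0.658i + 0.5527 - 0.2248i)/(2√2) = (0.1954 - 0.009263i)
|011⟩: (-0.4594i - 0.658i + 0.5527 + 0.2248i)/(2√2) = (0.1954 - 0.3156i)
|100⟩: (-0.4594i + 0.658i + 0.5527 - 0.2248i)/(2√2) = (0.1954 - 0.009263i)
|101⟩: (-0.4594i - 0.658i + 0.5527 + 0.2248i)/(2√2) = (0.1954 - 0.3156i)
|110⟩: (-0.4594i + 0.658i - 0.5527 + 0.2248i)/(2√2) = (-0.1954 + 0.1497i)
|111⟩: (-0.4594i - 0.658i - 0.5527 - 0.2248i)/(2√2) = (-0.1954 - 0.4745i)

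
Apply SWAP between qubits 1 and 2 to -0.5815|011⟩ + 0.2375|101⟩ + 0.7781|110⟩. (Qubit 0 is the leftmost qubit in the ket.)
-0.5815|011⟩ + 0.7781|101⟩ + 0.2375|110⟩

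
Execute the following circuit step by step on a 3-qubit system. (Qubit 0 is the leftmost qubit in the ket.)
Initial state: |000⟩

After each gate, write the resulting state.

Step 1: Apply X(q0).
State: |100⟩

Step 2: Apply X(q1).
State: |110⟩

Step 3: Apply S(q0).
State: i|110⟩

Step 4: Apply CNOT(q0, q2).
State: i|111⟩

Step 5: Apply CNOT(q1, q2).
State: i|110⟩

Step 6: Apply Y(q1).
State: |100⟩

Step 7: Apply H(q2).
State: 1/√2|100⟩ + 1/√2|101⟩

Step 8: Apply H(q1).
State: 1/2|100⟩ + 1/2|101⟩ + 1/2|110⟩ + 1/2|111⟩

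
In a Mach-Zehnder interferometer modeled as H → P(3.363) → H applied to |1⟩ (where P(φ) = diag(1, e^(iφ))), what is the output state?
(0.9878 + 0.1098i)|0⟩ + (0.01221 - 0.1098i)|1⟩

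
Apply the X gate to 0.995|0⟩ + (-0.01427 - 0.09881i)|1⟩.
(-0.01427 - 0.09881i)|0⟩ + 0.995|1⟩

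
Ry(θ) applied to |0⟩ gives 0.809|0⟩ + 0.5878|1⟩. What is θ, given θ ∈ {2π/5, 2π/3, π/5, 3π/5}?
2π/5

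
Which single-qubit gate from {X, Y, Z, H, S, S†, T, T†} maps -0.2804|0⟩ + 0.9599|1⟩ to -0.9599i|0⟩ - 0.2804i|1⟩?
Y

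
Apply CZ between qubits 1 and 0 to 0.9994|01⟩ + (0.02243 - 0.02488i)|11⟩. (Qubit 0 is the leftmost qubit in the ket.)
0.9994|01⟩ + (-0.02243 + 0.02488i)|11⟩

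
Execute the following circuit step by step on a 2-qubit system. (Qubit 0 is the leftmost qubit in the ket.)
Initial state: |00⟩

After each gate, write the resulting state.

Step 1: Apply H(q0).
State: 1/√2|00⟩ + 1/√2|10⟩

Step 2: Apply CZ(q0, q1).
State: 1/√2|00⟩ + 1/√2|10⟩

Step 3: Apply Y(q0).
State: -(1/√2)i|00⟩ + (1/√2)i|10⟩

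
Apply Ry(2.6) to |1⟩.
-0.9636|0⟩ + 0.2675|1⟩

Ry(2.6) = [[cos(θ/2), −sin(θ/2)], [sin(θ/2), cos(θ/2)]]; θ = 2.6, cos(θ/2) ≈ 0.267499, sin(θ/2) ≈ 0.963558.
With a = amp(|0⟩) = 0 and b = amp(|1⟩) = 1:
new amp(|0⟩) = (0.267499)·a + (-0.963558)·b = -0.9636
new amp(|1⟩) = (0.963558)·a + (0.267499)·b = 0.2675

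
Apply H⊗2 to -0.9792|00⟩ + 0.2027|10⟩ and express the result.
-0.3883|00⟩ - 0.3883|01⟩ - 0.591|10⟩ - 0.591|11⟩

H⊗2 gives amp(|y⟩) = (1/2) Σ_x (−1)^(x·y) amp(|x⟩), where x·y is the number of positions in which both x and y have a 1.
|00⟩: (-0.9792 + 0.2027)/2 = -0.3883
|01⟩: (-0.9792 + 0.2027)/2 = -0.3883
|10⟩: (-0.9792 - 0.2027)/2 = -0.591
|11⟩: (-0.9792 - 0.2027)/2 = -0.591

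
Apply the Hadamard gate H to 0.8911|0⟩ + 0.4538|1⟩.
0.951|0⟩ + 0.3092|1⟩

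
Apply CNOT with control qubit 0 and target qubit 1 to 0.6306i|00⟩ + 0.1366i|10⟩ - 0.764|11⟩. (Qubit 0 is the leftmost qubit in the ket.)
0.6306i|00⟩ - 0.764|10⟩ + 0.1366i|11⟩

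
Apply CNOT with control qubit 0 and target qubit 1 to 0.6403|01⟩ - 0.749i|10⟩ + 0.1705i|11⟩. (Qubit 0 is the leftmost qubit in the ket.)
0.6403|01⟩ + 0.1705i|10⟩ - 0.749i|11⟩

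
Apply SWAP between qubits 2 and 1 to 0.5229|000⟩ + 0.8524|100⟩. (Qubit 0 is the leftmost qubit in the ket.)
0.5229|000⟩ + 0.8524|100⟩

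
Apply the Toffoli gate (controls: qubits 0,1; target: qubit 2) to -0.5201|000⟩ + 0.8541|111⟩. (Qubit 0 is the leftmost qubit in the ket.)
-0.5201|000⟩ + 0.8541|110⟩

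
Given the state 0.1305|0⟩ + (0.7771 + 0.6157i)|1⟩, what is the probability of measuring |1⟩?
0.983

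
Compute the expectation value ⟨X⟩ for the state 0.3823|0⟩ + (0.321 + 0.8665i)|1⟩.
0.2454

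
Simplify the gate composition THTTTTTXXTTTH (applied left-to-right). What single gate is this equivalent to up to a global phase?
T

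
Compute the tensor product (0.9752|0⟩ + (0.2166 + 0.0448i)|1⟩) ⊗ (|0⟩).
0.9752|00⟩ + (0.2166 + 0.0448i)|10⟩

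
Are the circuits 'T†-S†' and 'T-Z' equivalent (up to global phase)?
Yes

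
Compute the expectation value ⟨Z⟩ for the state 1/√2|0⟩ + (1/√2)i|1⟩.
0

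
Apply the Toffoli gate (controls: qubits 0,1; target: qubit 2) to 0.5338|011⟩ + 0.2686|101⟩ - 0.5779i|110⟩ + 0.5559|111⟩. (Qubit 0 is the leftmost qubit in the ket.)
0.5338|011⟩ + 0.2686|101⟩ + 0.5559|110⟩ - 0.5779i|111⟩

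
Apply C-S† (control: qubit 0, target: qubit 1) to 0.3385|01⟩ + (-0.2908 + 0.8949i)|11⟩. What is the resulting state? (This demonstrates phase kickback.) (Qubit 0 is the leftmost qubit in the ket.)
0.3385|01⟩ + (0.8949 + 0.2908i)|11⟩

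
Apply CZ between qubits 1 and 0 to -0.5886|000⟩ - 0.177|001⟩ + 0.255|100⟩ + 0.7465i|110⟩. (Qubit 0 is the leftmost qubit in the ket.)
-0.5886|000⟩ - 0.177|001⟩ + 0.255|100⟩ - 0.7465i|110⟩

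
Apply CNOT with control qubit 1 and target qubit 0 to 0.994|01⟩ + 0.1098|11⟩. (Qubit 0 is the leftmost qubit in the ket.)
0.1098|01⟩ + 0.994|11⟩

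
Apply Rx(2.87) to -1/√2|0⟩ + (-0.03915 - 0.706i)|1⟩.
(-0.7952 + 0.03879i)|0⟩ + (-0.0053 + 0.605i)|1⟩

Rx(2.87) = [[cos(θ/2), −i·sin(θ/2)], [−i·sin(θ/2), cos(θ/2)]]; θ = 2.87, cos(θ/2) ≈ 0.135379, sin(θ/2) ≈ 0.990794.
With a = amp(|0⟩) = -1/√2 and b = amp(|1⟩) = (-0.03915 - 0.706i):
new amp(|0⟩) = (0.135379)·a + (-0.990794i)·b = (-0.7952 + 0.03879i)
new amp(|1⟩) = (-0.990794i)·a + (0.135379)·b = (-0.0053 + 0.605i)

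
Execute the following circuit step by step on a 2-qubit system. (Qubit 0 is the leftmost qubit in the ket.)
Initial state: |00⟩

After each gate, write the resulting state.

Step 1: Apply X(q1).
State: |01⟩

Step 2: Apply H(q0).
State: 1/√2|01⟩ + 1/√2|11⟩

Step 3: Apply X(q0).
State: 1/√2|01⟩ + 1/√2|11⟩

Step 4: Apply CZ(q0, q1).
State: 1/√2|01⟩ - 1/√2|11⟩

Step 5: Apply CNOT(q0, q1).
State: 1/√2|01⟩ - 1/√2|10⟩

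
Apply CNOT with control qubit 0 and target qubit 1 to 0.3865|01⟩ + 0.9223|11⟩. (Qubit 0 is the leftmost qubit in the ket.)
0.3865|01⟩ + 0.9223|10⟩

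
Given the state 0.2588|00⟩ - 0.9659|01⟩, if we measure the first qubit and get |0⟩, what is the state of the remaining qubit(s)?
0.2588|0⟩ - 0.9659|1⟩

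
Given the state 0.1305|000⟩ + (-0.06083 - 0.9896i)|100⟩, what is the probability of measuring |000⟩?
0.01703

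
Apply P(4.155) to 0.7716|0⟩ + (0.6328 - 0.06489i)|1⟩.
0.7716|0⟩ + (-0.3898 - 0.5027i)|1⟩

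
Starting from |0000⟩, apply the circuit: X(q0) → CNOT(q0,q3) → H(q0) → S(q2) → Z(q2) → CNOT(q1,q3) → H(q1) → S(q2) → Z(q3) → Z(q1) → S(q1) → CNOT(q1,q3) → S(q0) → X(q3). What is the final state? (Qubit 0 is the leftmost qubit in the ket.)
-1/2|0000⟩ + (1/2)i|0101⟩ + (1/2)i|1000⟩ + 1/2|1101⟩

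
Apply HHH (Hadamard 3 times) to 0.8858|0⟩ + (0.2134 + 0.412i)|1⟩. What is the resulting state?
(0.7773 + 0.2913i)|0⟩ + (0.4755 - 0.2913i)|1⟩

H² = I, so H^3 = H: a single Hadamard. With (a, b) = (0.8858, (0.2134 + 0.412i)), H gives ((a + b)/√2, (a − b)/√2) = ((0.7773 + 0.2913i), (0.4755 - 0.2913i)).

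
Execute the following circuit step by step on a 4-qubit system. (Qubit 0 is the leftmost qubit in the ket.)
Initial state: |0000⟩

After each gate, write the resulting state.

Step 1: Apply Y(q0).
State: i|1000⟩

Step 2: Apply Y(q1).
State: -|1100⟩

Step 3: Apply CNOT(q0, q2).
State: -|1110⟩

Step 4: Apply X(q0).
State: -|0110⟩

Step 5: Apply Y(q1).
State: i|0010⟩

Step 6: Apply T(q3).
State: i|0010⟩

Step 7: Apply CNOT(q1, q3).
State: i|0010⟩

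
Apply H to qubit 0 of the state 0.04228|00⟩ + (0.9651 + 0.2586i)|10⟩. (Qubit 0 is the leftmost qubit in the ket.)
(0.7123 + 0.1829i)|00⟩ + (-0.6525 - 0.1829i)|10⟩

H on qubit 0 mixes each pair of kets that differ only in qubit 0: amplitudes (a, b) of (|…0…⟩, |…1…⟩) become ((a + b)/√2, (a − b)/√2). Kets absent from the input have amplitude 0.
(|00⟩, |10⟩): (a, b) = (0.04228, (0.9651 + 0.2586i)) → ((0.7123 + 0.1829i), (-0.6525 - 0.1829i))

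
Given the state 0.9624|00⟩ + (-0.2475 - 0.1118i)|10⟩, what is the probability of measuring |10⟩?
0.07376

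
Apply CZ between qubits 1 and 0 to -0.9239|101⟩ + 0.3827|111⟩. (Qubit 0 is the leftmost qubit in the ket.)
-0.9239|101⟩ - 0.3827|111⟩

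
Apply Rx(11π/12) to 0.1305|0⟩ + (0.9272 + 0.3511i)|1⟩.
(0.3651 - 0.9193i)|0⟩ + (0.121 - 0.08356i)|1⟩

Rx(11π/12) = [[cos(θ/2), −i·sin(θ/2)], [−i·sin(θ/2), cos(θ/2)]]; θ = 11π/12, cos(θ/2) ≈ 0.130526, sin(θ/2) ≈ 0.991445.
With a = amp(|0⟩) = 0.1305 and b = amp(|1⟩) = (0.9272 + 0.3511i):
new amp(|0⟩) = (0.130526)·a + (-0.991445i)·b = (0.3651 - 0.9193i)
new amp(|1⟩) = (-0.991445i)·a + (0.130526)·b = (0.121 - 0.08356i)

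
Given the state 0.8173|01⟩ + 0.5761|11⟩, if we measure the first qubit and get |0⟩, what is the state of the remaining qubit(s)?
|1⟩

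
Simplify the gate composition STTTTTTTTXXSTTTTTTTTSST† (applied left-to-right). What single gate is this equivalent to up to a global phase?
T†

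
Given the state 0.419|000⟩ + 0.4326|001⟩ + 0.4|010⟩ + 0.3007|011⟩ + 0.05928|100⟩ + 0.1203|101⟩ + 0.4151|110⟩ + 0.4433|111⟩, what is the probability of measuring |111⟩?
0.1965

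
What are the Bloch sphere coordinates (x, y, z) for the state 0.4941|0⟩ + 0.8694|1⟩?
(0.8591, 0, -0.5117)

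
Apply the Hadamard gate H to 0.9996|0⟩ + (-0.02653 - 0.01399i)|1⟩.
(0.6881 - 0.009892i)|0⟩ + (0.7256 + 0.009892i)|1⟩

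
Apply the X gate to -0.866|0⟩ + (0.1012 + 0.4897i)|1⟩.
(0.1012 + 0.4897i)|0⟩ - 0.866|1⟩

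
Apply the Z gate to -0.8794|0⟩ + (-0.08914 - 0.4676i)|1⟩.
-0.8794|0⟩ + (0.08914 + 0.4676i)|1⟩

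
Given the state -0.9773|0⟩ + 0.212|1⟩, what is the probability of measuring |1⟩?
0.04494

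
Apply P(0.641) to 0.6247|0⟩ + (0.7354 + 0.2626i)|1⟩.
0.6247|0⟩ + (0.4324 + 0.6502i)|1⟩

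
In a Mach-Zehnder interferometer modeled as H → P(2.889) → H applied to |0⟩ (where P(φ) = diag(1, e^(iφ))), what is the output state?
(0.01587 + 0.125i)|0⟩ + (0.9841 - 0.125i)|1⟩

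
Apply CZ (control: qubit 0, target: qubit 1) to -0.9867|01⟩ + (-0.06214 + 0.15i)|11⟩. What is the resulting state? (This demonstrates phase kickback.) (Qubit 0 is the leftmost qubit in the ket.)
-0.9867|01⟩ + (0.06214 - 0.15i)|11⟩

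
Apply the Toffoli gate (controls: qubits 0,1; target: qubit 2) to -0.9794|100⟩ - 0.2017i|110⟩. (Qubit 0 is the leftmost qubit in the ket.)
-0.9794|100⟩ - 0.2017i|111⟩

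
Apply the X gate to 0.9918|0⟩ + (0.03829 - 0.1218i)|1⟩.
(0.03829 - 0.1218i)|0⟩ + 0.9918|1⟩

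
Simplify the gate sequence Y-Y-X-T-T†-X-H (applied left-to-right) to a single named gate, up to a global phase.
H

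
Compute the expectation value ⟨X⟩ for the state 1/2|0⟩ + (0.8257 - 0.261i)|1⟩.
0.8257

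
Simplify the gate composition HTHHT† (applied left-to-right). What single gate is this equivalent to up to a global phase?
H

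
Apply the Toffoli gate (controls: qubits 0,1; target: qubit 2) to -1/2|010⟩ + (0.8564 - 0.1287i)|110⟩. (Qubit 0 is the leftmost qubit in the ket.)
-1/2|010⟩ + (0.8564 - 0.1287i)|111⟩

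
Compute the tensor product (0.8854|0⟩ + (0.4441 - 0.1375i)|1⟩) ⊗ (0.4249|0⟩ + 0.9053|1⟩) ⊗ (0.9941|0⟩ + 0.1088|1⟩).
0.374|000⟩ + 0.04093|001⟩ + 0.7968|010⟩ + 0.08721|011⟩ + (0.1876 - 0.05808i)|100⟩ + (0.02053 - 0.006357i)|101⟩ + (0.3997 - 0.1237i)|110⟩ + (0.04374 - 0.01354i)|111⟩

amp(|b₁b₂…⟩) = product of the factor amplitudes for bits b₁, b₂, …; only kets whose every factor amplitude is nonzero survive.
|000⟩: (0.8854)(0.4249)(0.9941) = 0.374
|001⟩: (0.8854)(0.4249)(0.1088) = 0.04093
|010⟩: (0.8854)(0.9053)(0.9941) = 0.7968
|011⟩: (0.8854)(0.9053)(0.1088) = 0.08721
|100⟩: (0.4441 - 0.1375i)(0.4249)(0.9941) = (0.1876 - 0.05808i)
|101⟩: (0.4441 - 0.1375i)(0.4249)(0.1088) = (0.02053 - 0.006357i)
|110⟩: (0.4441 - 0.1375i)(0.9053)(0.9941) = (0.3997 - 0.1237i)
|111⟩: (0.4441 - 0.1375i)(0.9053)(0.1088) = (0.04374 - 0.01354i)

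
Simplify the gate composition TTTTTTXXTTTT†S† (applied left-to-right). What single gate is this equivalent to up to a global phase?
S†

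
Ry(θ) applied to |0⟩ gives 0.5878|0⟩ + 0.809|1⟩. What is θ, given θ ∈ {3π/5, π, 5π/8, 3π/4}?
3π/5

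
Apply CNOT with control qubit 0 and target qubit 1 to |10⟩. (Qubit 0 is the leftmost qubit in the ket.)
|11⟩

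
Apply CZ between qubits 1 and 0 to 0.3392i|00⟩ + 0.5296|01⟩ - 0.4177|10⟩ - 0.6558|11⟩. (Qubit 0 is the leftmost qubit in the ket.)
0.3392i|00⟩ + 0.5296|01⟩ - 0.4177|10⟩ + 0.6558|11⟩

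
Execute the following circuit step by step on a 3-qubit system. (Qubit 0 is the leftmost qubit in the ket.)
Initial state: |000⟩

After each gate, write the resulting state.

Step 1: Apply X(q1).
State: |010⟩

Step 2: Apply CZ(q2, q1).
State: |010⟩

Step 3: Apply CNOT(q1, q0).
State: |110⟩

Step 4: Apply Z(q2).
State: |110⟩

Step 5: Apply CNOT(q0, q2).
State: |111⟩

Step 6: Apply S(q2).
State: i|111⟩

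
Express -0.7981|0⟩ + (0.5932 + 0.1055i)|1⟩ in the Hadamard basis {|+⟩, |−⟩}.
(-0.1449 + 0.0746i)|+⟩ + (-0.9838 - 0.0746i)|−⟩

With |ψ⟩ = α|0⟩ + β|1⟩, the Hadamard-basis coefficients are ⟨+|ψ⟩ = (α + β)/√2 and ⟨−|ψ⟩ = (α − β)/√2.
Here α = -0.7981, β = (0.5932 + 0.1055i): (α + β)/√2 = (-0.1449 + 0.0746i), (α − β)/√2 = (-0.9838 - 0.0746i).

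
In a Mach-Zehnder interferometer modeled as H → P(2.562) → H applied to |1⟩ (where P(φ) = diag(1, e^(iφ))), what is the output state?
(0.9183 - 0.2738i)|0⟩ + (0.08166 + 0.2738i)|1⟩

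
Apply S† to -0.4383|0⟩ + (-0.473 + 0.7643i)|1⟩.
-0.4383|0⟩ + (0.7643 + 0.473i)|1⟩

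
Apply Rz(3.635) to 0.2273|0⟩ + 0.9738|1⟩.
(-0.05551 - 0.2204i)|0⟩ + (-0.2378 + 0.9443i)|1⟩

Rz(3.635) = [[e^(−iθ/2), 0], [0, e^(iθ/2)]] with e^(±iθ/2) = cos(θ/2) ± i·sin(θ/2); θ = 3.635, cos(θ/2) ≈ -0.244209, sin(θ/2) ≈ 0.969723.
With a = amp(|0⟩) = 0.2273 and b = amp(|1⟩) = 0.9738:
new amp(|0⟩) = (-0.244209 - 0.969723i)·a = (-0.05551 - 0.2204i)
new amp(|1⟩) = (-0.244209 + 0.969723i)·b = (-0.2378 + 0.9443i)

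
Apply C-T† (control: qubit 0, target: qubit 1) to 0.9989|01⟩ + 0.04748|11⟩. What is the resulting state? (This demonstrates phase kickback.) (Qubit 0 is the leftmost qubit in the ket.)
0.9989|01⟩ + (0.03357 - 0.03357i)|11⟩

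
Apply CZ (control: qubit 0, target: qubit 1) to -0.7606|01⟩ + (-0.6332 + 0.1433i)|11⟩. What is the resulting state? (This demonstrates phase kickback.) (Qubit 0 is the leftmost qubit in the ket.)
-0.7606|01⟩ + (0.6332 - 0.1433i)|11⟩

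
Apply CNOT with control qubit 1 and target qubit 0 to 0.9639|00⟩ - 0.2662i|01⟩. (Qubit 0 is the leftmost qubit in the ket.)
0.9639|00⟩ - 0.2662i|11⟩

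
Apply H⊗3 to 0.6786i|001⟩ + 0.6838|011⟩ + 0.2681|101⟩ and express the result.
(0.3365 + 0.2399i)|000⟩ + (-0.3365 - 0.2399i)|001⟩ + (-0.147 + 0.2399i)|010⟩ + (0.147 - 0.2399i)|011⟩ + (0.147 + 0.2399i)|100⟩ + (-0.147 - 0.2399i)|101⟩ + (-0.3365 + 0.2399i)|110⟩ + (0.3365 - 0.2399i)|111⟩

H⊗3 gives amp(|y⟩) = (1/2√2) Σ_x (−1)^(x·y) amp(|x⟩), where x·y is the number of positions in which both x and y have a 1.
|000⟩: (0.6786i + 0.6838 + 0.2681)/(2√2) = (0.3365 + 0.2399i)
|001⟩: (-0.6786i - 0.6838 - 0.2681)/(2√2) = (-0.3365 - 0.2399i)
|010⟩: (0.6786i - 0.6838 + 0.2681)/(2√2) = (-0.147 + 0.2399i)
|011⟩: (-0.6786i + 0.6838 - 0.2681)/(2√2) = (0.147 - 0.2399i)
|100⟩: (0.6786i + 0.6838 - 0.2681)/(2√2) = (0.147 + 0.2399i)
|101⟩: (-0.6786i - 0.6838 + 0.2681)/(2√2) = (-0.147 - 0.2399i)
|110⟩: (0.6786i - 0.6838 - 0.2681)/(2√2) = (-0.3365 + 0.2399i)
|111⟩: (-0.6786i + 0.6838 + 0.2681)/(2√2) = (0.3365 - 0.2399i)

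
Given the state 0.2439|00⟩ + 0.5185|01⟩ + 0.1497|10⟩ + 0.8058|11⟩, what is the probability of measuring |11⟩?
0.6493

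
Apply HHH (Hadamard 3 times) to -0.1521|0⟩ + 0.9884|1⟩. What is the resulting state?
0.5914|0⟩ - 0.8065|1⟩

H² = I, so H^3 = H: a single Hadamard. With (a, b) = (-0.1521, 0.9884), H gives ((a + b)/√2, (a − b)/√2) = (0.5914, -0.8065).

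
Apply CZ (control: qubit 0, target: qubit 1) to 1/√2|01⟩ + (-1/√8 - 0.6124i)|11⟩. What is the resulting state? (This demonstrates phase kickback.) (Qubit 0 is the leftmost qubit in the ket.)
1/√2|01⟩ + (1/√8 + 0.6124i)|11⟩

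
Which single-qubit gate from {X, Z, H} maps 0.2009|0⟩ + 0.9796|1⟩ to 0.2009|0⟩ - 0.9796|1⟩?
Z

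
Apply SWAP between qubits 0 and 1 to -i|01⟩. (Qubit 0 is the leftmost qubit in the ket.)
-i|10⟩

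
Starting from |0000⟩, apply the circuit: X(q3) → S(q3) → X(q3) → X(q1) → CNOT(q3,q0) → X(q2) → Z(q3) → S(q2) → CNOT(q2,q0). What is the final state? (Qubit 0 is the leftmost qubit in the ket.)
-|1110⟩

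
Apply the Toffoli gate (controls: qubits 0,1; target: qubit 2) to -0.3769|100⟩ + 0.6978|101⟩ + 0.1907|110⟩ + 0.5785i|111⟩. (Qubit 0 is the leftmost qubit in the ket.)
-0.3769|100⟩ + 0.6978|101⟩ + 0.5785i|110⟩ + 0.1907|111⟩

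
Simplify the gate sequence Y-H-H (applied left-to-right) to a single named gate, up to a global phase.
Y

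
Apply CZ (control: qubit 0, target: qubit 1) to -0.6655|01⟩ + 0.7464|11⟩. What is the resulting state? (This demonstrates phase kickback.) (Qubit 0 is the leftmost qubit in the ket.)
-0.6655|01⟩ - 0.7464|11⟩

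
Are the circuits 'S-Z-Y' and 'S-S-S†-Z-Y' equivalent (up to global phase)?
Yes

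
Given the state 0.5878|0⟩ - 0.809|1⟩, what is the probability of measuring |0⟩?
0.3455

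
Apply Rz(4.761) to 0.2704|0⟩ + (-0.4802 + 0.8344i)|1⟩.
(-0.1958 - 0.1865i)|0⟩ + (-0.2278 - 0.9354i)|1⟩

Rz(4.761) = [[e^(−iθ/2), 0], [0, e^(iθ/2)]] with e^(±iθ/2) = cos(θ/2) ± i·sin(θ/2); θ = 4.761, cos(θ/2) ≈ -0.724083, sin(θ/2) ≈ 0.689713.
With a = amp(|0⟩) = 0.2704 and b = amp(|1⟩) = (-0.4802 + 0.8344i):
new amp(|0⟩) = (-0.724083 - 0.689713i)·a = (-0.1958 - 0.1865i)
new amp(|1⟩) = (-0.724083 + 0.689713i)·b = (-0.2278 - 0.9354i)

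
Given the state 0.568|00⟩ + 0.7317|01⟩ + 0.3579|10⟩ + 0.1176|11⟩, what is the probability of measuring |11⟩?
0.01383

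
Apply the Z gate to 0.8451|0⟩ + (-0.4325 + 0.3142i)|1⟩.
0.8451|0⟩ + (0.4325 - 0.3142i)|1⟩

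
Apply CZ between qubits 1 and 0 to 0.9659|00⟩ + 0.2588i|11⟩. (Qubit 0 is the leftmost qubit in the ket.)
0.9659|00⟩ - 0.2588i|11⟩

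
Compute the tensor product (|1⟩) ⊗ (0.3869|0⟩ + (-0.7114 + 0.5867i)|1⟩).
0.3869|10⟩ + (-0.7114 + 0.5867i)|11⟩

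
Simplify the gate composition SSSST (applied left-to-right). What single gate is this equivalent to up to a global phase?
T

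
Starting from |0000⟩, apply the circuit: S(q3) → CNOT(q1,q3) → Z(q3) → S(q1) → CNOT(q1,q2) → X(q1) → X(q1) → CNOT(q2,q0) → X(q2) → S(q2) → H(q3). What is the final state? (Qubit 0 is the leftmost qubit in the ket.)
(1/√2)i|0010⟩ + (1/√2)i|0011⟩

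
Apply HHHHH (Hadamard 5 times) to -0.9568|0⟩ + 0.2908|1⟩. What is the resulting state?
-0.4709|0⟩ - 0.8822|1⟩

H² = I, so H^5 = H: a single Hadamard. With (a, b) = (-0.9568, 0.2908), H gives ((a + b)/√2, (a − b)/√2) = (-0.4709, -0.8822).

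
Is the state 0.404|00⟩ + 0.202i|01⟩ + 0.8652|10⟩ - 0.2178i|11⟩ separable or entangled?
Entangled

Writing the state as a|00⟩ + b|01⟩ + c|10⟩ + d|11⟩, it is a product state iff ad − bc = 0.
Here (a, b, c, d) = (0.404, 0.202i, 0.8652, -0.2178i): ad − bc = (0.404)(-0.2178i) − (0.202i)(0.8652) = -0.2628i ≠ 0, so the state is entangled.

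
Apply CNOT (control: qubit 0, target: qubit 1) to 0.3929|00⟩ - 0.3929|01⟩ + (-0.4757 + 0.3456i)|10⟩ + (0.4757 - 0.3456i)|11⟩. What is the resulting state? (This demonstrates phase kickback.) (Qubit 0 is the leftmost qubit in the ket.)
0.3929|00⟩ - 0.3929|01⟩ + (0.4757 - 0.3456i)|10⟩ + (-0.4757 + 0.3456i)|11⟩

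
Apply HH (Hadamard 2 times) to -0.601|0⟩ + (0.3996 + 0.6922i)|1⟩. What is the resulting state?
-0.601|0⟩ + (0.3996 + 0.6922i)|1⟩

H² = I, so an even number of Hadamards cancels: H^2 = I and the state is unchanged.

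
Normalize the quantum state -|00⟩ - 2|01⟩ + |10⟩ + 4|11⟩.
-0.2132|00⟩ - 0.4264|01⟩ + 0.2132|10⟩ + 0.8528|11⟩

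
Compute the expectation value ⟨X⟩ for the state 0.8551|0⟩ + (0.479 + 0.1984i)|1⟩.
0.8192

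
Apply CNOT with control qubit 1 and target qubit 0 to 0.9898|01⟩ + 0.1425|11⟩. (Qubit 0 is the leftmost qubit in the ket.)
0.1425|01⟩ + 0.9898|11⟩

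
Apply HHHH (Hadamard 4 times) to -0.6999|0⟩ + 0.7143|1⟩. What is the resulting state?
-0.6999|0⟩ + 0.7143|1⟩

H² = I, so an even number of Hadamards cancels: H^4 = I and the state is unchanged.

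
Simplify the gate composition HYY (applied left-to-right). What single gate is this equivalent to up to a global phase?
H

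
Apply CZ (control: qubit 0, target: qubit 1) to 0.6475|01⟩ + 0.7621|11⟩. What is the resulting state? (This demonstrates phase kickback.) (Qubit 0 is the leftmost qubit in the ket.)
0.6475|01⟩ - 0.7621|11⟩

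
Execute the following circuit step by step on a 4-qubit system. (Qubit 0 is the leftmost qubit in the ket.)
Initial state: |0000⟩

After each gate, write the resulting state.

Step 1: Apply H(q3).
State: 1/√2|0000⟩ + 1/√2|0001⟩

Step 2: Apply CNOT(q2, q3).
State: 1/√2|0000⟩ + 1/√2|0001⟩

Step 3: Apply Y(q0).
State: (1/√2)i|1000⟩ + (1/√2)i|1001⟩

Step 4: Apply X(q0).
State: (1/√2)i|0000⟩ + (1/√2)i|0001⟩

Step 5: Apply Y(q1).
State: -1/√2|0100⟩ - 1/√2|0101⟩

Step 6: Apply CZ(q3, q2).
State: -1/√2|0100⟩ - 1/√2|0101⟩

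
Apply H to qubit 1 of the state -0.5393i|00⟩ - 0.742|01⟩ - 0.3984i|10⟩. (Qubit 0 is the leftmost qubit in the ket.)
(-0.5247 - 0.3813i)|00⟩ + (0.5247 - 0.3813i)|01⟩ - 0.2817i|10⟩ - 0.2817i|11⟩

H on qubit 1 mixes each pair of kets that differ only in qubit 1: amplitudes (a, b) of (|…0…⟩, |…1…⟩) become ((a + b)/√2, (a − b)/√2). Kets absent from the input have amplitude 0.
(|00⟩, |01⟩): (a, b) = (-0.5393i, -0.742) → ((-0.5247 - 0.3813i), (0.5247 - 0.3813i))
(|10⟩, |11⟩): (a, b) = (-0.3984i, 0) → (-0.2817i, -0.2817i)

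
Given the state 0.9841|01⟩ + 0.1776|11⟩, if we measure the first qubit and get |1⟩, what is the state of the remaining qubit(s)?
|1⟩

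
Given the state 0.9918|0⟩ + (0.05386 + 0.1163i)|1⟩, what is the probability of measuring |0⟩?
0.9837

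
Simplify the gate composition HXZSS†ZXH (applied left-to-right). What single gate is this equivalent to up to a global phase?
I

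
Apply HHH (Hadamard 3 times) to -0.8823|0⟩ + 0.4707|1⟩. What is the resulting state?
-0.291|0⟩ - 0.9567|1⟩

H² = I, so H^3 = H: a single Hadamard. With (a, b) = (-0.8823, 0.4707), H gives ((a + b)/√2, (a − b)/√2) = (-0.291, -0.9567).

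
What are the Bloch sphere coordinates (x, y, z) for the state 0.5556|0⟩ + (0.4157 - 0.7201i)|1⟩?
(0.4619, -0.8002, -0.3827)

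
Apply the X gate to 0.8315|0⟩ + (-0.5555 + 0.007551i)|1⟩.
(-0.5555 + 0.007551i)|0⟩ + 0.8315|1⟩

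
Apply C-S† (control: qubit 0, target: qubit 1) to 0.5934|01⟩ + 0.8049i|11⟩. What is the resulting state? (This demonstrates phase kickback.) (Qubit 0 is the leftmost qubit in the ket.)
0.5934|01⟩ + 0.8049|11⟩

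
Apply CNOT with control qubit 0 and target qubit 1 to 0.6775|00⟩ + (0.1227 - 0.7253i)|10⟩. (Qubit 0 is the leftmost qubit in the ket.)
0.6775|00⟩ + (0.1227 - 0.7253i)|11⟩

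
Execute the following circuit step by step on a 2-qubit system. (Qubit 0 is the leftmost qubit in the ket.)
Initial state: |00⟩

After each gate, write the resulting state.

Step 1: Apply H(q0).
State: 1/√2|00⟩ + 1/√2|10⟩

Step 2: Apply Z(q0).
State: 1/√2|00⟩ - 1/√2|10⟩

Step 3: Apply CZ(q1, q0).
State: 1/√2|00⟩ - 1/√2|10⟩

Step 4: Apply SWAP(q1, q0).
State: 1/√2|00⟩ - 1/√2|01⟩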